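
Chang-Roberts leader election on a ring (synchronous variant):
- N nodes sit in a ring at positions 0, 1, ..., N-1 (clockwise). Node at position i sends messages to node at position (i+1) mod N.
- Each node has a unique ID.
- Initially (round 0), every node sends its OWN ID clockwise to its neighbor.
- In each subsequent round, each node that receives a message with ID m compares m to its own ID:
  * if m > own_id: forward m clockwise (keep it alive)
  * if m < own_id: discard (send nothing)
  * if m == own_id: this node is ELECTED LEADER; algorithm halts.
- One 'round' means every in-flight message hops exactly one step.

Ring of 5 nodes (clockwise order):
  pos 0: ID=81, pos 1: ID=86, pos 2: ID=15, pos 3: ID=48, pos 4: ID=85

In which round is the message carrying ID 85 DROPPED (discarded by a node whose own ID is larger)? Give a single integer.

Round 1: pos1(id86) recv 81: drop; pos2(id15) recv 86: fwd; pos3(id48) recv 15: drop; pos4(id85) recv 48: drop; pos0(id81) recv 85: fwd
Round 2: pos3(id48) recv 86: fwd; pos1(id86) recv 85: drop
Round 3: pos4(id85) recv 86: fwd
Round 4: pos0(id81) recv 86: fwd
Round 5: pos1(id86) recv 86: ELECTED
Message ID 85 originates at pos 4; dropped at pos 1 in round 2

Answer: 2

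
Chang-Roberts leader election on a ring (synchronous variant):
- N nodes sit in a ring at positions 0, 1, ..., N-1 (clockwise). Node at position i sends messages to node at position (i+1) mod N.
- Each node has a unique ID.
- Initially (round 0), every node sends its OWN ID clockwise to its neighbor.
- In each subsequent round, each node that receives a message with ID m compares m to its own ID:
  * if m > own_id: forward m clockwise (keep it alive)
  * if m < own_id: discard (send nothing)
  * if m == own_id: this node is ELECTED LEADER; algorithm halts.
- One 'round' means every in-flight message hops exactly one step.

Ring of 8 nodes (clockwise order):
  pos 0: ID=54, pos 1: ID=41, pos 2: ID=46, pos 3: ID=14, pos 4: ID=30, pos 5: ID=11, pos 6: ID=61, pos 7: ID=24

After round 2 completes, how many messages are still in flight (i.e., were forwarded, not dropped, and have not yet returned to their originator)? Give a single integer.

Round 1: pos1(id41) recv 54: fwd; pos2(id46) recv 41: drop; pos3(id14) recv 46: fwd; pos4(id30) recv 14: drop; pos5(id11) recv 30: fwd; pos6(id61) recv 11: drop; pos7(id24) recv 61: fwd; pos0(id54) recv 24: drop
Round 2: pos2(id46) recv 54: fwd; pos4(id30) recv 46: fwd; pos6(id61) recv 30: drop; pos0(id54) recv 61: fwd
After round 2: 3 messages still in flight

Answer: 3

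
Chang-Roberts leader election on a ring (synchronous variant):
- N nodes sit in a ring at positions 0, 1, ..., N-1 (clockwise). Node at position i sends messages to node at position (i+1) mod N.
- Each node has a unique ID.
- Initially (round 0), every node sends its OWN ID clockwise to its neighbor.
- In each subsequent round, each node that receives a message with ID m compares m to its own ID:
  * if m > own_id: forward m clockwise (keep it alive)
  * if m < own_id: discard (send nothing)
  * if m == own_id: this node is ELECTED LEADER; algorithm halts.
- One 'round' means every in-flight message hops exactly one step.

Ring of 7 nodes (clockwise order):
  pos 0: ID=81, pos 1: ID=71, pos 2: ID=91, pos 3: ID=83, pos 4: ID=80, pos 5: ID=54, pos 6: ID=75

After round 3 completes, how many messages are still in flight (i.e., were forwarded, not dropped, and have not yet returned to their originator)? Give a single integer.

Round 1: pos1(id71) recv 81: fwd; pos2(id91) recv 71: drop; pos3(id83) recv 91: fwd; pos4(id80) recv 83: fwd; pos5(id54) recv 80: fwd; pos6(id75) recv 54: drop; pos0(id81) recv 75: drop
Round 2: pos2(id91) recv 81: drop; pos4(id80) recv 91: fwd; pos5(id54) recv 83: fwd; pos6(id75) recv 80: fwd
Round 3: pos5(id54) recv 91: fwd; pos6(id75) recv 83: fwd; pos0(id81) recv 80: drop
After round 3: 2 messages still in flight

Answer: 2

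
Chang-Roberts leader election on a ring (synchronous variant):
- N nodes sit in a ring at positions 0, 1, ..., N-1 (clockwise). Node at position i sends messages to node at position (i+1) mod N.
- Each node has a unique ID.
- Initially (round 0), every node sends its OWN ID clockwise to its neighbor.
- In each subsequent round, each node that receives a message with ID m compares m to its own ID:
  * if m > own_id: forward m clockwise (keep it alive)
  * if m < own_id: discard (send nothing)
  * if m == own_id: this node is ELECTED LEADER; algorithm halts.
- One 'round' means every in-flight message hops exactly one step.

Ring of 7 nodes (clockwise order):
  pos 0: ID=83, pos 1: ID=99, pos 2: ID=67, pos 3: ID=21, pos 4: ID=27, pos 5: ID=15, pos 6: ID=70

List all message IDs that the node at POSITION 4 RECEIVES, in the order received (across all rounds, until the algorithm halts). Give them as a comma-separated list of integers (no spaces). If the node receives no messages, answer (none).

Answer: 21,67,99

Derivation:
Round 1: pos1(id99) recv 83: drop; pos2(id67) recv 99: fwd; pos3(id21) recv 67: fwd; pos4(id27) recv 21: drop; pos5(id15) recv 27: fwd; pos6(id70) recv 15: drop; pos0(id83) recv 70: drop
Round 2: pos3(id21) recv 99: fwd; pos4(id27) recv 67: fwd; pos6(id70) recv 27: drop
Round 3: pos4(id27) recv 99: fwd; pos5(id15) recv 67: fwd
Round 4: pos5(id15) recv 99: fwd; pos6(id70) recv 67: drop
Round 5: pos6(id70) recv 99: fwd
Round 6: pos0(id83) recv 99: fwd
Round 7: pos1(id99) recv 99: ELECTED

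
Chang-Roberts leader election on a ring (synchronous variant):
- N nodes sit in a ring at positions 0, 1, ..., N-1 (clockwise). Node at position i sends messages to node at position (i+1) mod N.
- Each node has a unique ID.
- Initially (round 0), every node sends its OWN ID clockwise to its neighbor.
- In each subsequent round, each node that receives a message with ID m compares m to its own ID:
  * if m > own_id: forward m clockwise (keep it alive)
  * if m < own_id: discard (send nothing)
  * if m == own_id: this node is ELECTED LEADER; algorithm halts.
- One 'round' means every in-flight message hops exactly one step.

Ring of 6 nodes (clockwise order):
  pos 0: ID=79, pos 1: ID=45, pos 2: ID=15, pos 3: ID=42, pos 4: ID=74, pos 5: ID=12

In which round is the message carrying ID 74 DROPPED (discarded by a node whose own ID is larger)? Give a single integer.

Answer: 2

Derivation:
Round 1: pos1(id45) recv 79: fwd; pos2(id15) recv 45: fwd; pos3(id42) recv 15: drop; pos4(id74) recv 42: drop; pos5(id12) recv 74: fwd; pos0(id79) recv 12: drop
Round 2: pos2(id15) recv 79: fwd; pos3(id42) recv 45: fwd; pos0(id79) recv 74: drop
Round 3: pos3(id42) recv 79: fwd; pos4(id74) recv 45: drop
Round 4: pos4(id74) recv 79: fwd
Round 5: pos5(id12) recv 79: fwd
Round 6: pos0(id79) recv 79: ELECTED
Message ID 74 originates at pos 4; dropped at pos 0 in round 2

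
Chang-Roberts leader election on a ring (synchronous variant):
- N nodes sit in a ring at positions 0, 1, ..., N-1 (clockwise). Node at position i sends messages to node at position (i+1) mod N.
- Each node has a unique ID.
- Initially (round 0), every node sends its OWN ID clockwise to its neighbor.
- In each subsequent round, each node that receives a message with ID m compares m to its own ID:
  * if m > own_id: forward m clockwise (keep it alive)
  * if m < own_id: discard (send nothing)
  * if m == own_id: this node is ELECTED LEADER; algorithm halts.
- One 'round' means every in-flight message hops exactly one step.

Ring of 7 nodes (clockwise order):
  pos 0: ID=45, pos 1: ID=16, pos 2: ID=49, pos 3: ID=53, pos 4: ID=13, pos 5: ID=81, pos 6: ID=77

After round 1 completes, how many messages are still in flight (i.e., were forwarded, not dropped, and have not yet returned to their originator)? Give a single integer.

Answer: 4

Derivation:
Round 1: pos1(id16) recv 45: fwd; pos2(id49) recv 16: drop; pos3(id53) recv 49: drop; pos4(id13) recv 53: fwd; pos5(id81) recv 13: drop; pos6(id77) recv 81: fwd; pos0(id45) recv 77: fwd
After round 1: 4 messages still in flight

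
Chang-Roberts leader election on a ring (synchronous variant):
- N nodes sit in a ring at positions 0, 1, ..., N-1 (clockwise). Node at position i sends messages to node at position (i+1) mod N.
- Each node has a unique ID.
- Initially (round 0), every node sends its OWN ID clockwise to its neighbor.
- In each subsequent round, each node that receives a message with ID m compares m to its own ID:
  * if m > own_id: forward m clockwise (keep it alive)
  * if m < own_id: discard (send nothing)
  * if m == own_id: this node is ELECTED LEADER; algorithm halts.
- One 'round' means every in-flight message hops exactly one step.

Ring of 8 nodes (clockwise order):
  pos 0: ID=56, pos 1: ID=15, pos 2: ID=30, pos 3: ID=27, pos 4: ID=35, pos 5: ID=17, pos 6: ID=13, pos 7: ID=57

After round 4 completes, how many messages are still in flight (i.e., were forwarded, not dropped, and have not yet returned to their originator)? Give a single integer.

Answer: 2

Derivation:
Round 1: pos1(id15) recv 56: fwd; pos2(id30) recv 15: drop; pos3(id27) recv 30: fwd; pos4(id35) recv 27: drop; pos5(id17) recv 35: fwd; pos6(id13) recv 17: fwd; pos7(id57) recv 13: drop; pos0(id56) recv 57: fwd
Round 2: pos2(id30) recv 56: fwd; pos4(id35) recv 30: drop; pos6(id13) recv 35: fwd; pos7(id57) recv 17: drop; pos1(id15) recv 57: fwd
Round 3: pos3(id27) recv 56: fwd; pos7(id57) recv 35: drop; pos2(id30) recv 57: fwd
Round 4: pos4(id35) recv 56: fwd; pos3(id27) recv 57: fwd
After round 4: 2 messages still in flight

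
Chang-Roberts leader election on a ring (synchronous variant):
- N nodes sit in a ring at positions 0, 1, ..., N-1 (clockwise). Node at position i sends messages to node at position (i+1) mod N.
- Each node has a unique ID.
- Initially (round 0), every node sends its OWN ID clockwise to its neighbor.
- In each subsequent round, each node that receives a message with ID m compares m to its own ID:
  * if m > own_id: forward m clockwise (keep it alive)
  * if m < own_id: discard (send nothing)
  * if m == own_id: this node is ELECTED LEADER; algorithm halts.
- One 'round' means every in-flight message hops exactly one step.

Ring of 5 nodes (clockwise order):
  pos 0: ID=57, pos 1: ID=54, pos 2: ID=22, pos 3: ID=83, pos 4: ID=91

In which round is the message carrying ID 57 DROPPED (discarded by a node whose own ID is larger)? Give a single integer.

Answer: 3

Derivation:
Round 1: pos1(id54) recv 57: fwd; pos2(id22) recv 54: fwd; pos3(id83) recv 22: drop; pos4(id91) recv 83: drop; pos0(id57) recv 91: fwd
Round 2: pos2(id22) recv 57: fwd; pos3(id83) recv 54: drop; pos1(id54) recv 91: fwd
Round 3: pos3(id83) recv 57: drop; pos2(id22) recv 91: fwd
Round 4: pos3(id83) recv 91: fwd
Round 5: pos4(id91) recv 91: ELECTED
Message ID 57 originates at pos 0; dropped at pos 3 in round 3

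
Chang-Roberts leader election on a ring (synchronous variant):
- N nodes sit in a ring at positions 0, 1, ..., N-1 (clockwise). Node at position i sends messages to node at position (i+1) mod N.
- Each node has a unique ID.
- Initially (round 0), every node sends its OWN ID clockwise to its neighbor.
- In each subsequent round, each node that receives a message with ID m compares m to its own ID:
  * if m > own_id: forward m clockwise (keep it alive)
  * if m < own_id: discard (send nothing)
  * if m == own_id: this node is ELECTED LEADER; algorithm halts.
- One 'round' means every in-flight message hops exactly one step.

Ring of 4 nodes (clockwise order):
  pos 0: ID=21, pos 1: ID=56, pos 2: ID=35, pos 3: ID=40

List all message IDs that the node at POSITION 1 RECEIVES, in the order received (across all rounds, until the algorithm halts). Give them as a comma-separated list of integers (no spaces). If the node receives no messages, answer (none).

Round 1: pos1(id56) recv 21: drop; pos2(id35) recv 56: fwd; pos3(id40) recv 35: drop; pos0(id21) recv 40: fwd
Round 2: pos3(id40) recv 56: fwd; pos1(id56) recv 40: drop
Round 3: pos0(id21) recv 56: fwd
Round 4: pos1(id56) recv 56: ELECTED

Answer: 21,40,56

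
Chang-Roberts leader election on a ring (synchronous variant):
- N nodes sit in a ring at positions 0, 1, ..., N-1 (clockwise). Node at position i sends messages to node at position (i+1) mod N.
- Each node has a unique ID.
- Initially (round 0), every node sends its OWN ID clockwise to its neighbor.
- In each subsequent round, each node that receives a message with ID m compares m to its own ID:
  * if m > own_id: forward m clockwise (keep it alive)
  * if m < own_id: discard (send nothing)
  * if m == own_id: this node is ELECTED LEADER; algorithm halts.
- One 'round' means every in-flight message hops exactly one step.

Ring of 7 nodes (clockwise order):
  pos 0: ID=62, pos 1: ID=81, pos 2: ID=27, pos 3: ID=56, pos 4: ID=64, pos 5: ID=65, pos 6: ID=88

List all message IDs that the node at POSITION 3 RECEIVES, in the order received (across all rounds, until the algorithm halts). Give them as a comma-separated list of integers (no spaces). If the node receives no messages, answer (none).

Round 1: pos1(id81) recv 62: drop; pos2(id27) recv 81: fwd; pos3(id56) recv 27: drop; pos4(id64) recv 56: drop; pos5(id65) recv 64: drop; pos6(id88) recv 65: drop; pos0(id62) recv 88: fwd
Round 2: pos3(id56) recv 81: fwd; pos1(id81) recv 88: fwd
Round 3: pos4(id64) recv 81: fwd; pos2(id27) recv 88: fwd
Round 4: pos5(id65) recv 81: fwd; pos3(id56) recv 88: fwd
Round 5: pos6(id88) recv 81: drop; pos4(id64) recv 88: fwd
Round 6: pos5(id65) recv 88: fwd
Round 7: pos6(id88) recv 88: ELECTED

Answer: 27,81,88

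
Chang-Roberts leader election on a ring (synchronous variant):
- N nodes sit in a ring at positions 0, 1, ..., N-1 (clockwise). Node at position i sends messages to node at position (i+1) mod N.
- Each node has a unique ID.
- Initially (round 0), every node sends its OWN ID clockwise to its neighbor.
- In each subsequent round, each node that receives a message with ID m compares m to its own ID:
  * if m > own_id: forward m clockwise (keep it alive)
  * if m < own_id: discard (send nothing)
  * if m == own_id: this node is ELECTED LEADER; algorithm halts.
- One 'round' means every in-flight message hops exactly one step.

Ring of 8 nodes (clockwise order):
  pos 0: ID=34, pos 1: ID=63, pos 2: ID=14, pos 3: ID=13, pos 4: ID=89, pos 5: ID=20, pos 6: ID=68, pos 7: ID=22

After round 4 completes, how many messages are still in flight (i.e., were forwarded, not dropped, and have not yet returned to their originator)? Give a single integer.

Answer: 2

Derivation:
Round 1: pos1(id63) recv 34: drop; pos2(id14) recv 63: fwd; pos3(id13) recv 14: fwd; pos4(id89) recv 13: drop; pos5(id20) recv 89: fwd; pos6(id68) recv 20: drop; pos7(id22) recv 68: fwd; pos0(id34) recv 22: drop
Round 2: pos3(id13) recv 63: fwd; pos4(id89) recv 14: drop; pos6(id68) recv 89: fwd; pos0(id34) recv 68: fwd
Round 3: pos4(id89) recv 63: drop; pos7(id22) recv 89: fwd; pos1(id63) recv 68: fwd
Round 4: pos0(id34) recv 89: fwd; pos2(id14) recv 68: fwd
After round 4: 2 messages still in flight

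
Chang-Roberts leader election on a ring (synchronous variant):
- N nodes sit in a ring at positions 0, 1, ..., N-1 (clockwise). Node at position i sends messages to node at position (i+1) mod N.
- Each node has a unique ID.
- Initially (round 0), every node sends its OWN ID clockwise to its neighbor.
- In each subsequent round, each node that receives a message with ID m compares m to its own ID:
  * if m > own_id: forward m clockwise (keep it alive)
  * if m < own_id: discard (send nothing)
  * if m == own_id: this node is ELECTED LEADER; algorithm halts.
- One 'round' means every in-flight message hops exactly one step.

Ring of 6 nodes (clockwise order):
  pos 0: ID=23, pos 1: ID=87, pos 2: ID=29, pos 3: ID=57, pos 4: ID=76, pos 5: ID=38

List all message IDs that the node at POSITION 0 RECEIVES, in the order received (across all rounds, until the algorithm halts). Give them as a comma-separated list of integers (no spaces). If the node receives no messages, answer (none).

Round 1: pos1(id87) recv 23: drop; pos2(id29) recv 87: fwd; pos3(id57) recv 29: drop; pos4(id76) recv 57: drop; pos5(id38) recv 76: fwd; pos0(id23) recv 38: fwd
Round 2: pos3(id57) recv 87: fwd; pos0(id23) recv 76: fwd; pos1(id87) recv 38: drop
Round 3: pos4(id76) recv 87: fwd; pos1(id87) recv 76: drop
Round 4: pos5(id38) recv 87: fwd
Round 5: pos0(id23) recv 87: fwd
Round 6: pos1(id87) recv 87: ELECTED

Answer: 38,76,87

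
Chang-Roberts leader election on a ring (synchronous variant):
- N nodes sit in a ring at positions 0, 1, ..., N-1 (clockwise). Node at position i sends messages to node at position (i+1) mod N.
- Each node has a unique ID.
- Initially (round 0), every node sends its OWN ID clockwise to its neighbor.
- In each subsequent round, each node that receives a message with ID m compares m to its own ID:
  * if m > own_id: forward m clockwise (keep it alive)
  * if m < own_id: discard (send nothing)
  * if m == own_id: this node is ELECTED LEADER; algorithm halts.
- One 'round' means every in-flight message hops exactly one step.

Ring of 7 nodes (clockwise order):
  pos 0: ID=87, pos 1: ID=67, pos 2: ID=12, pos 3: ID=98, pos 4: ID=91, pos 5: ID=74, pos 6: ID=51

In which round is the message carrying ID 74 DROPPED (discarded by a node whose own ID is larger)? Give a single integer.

Round 1: pos1(id67) recv 87: fwd; pos2(id12) recv 67: fwd; pos3(id98) recv 12: drop; pos4(id91) recv 98: fwd; pos5(id74) recv 91: fwd; pos6(id51) recv 74: fwd; pos0(id87) recv 51: drop
Round 2: pos2(id12) recv 87: fwd; pos3(id98) recv 67: drop; pos5(id74) recv 98: fwd; pos6(id51) recv 91: fwd; pos0(id87) recv 74: drop
Round 3: pos3(id98) recv 87: drop; pos6(id51) recv 98: fwd; pos0(id87) recv 91: fwd
Round 4: pos0(id87) recv 98: fwd; pos1(id67) recv 91: fwd
Round 5: pos1(id67) recv 98: fwd; pos2(id12) recv 91: fwd
Round 6: pos2(id12) recv 98: fwd; pos3(id98) recv 91: drop
Round 7: pos3(id98) recv 98: ELECTED
Message ID 74 originates at pos 5; dropped at pos 0 in round 2

Answer: 2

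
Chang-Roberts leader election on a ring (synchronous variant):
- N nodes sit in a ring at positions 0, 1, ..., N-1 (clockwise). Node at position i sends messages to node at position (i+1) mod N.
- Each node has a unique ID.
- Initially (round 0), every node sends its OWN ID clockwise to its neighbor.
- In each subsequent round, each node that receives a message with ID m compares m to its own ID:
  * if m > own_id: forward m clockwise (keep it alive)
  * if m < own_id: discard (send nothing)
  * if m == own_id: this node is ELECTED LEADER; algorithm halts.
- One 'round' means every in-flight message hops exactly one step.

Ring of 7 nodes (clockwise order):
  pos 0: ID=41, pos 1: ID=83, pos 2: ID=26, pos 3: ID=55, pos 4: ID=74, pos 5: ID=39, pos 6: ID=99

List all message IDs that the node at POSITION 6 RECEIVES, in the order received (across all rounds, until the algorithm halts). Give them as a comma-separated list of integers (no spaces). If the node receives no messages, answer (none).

Round 1: pos1(id83) recv 41: drop; pos2(id26) recv 83: fwd; pos3(id55) recv 26: drop; pos4(id74) recv 55: drop; pos5(id39) recv 74: fwd; pos6(id99) recv 39: drop; pos0(id41) recv 99: fwd
Round 2: pos3(id55) recv 83: fwd; pos6(id99) recv 74: drop; pos1(id83) recv 99: fwd
Round 3: pos4(id74) recv 83: fwd; pos2(id26) recv 99: fwd
Round 4: pos5(id39) recv 83: fwd; pos3(id55) recv 99: fwd
Round 5: pos6(id99) recv 83: drop; pos4(id74) recv 99: fwd
Round 6: pos5(id39) recv 99: fwd
Round 7: pos6(id99) recv 99: ELECTED

Answer: 39,74,83,99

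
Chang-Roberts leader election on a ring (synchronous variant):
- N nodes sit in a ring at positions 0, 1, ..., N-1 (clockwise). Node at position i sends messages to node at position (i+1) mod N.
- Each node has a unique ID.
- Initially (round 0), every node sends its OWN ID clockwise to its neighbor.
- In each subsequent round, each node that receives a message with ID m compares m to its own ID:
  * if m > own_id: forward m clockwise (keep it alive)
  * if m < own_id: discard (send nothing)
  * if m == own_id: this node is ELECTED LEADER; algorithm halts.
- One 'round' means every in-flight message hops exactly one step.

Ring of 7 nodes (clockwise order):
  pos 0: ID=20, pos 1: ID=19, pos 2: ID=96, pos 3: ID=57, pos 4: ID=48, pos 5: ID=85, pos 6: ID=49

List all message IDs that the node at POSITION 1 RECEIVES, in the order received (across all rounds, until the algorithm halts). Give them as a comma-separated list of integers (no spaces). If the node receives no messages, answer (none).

Round 1: pos1(id19) recv 20: fwd; pos2(id96) recv 19: drop; pos3(id57) recv 96: fwd; pos4(id48) recv 57: fwd; pos5(id85) recv 48: drop; pos6(id49) recv 85: fwd; pos0(id20) recv 49: fwd
Round 2: pos2(id96) recv 20: drop; pos4(id48) recv 96: fwd; pos5(id85) recv 57: drop; pos0(id20) recv 85: fwd; pos1(id19) recv 49: fwd
Round 3: pos5(id85) recv 96: fwd; pos1(id19) recv 85: fwd; pos2(id96) recv 49: drop
Round 4: pos6(id49) recv 96: fwd; pos2(id96) recv 85: drop
Round 5: pos0(id20) recv 96: fwd
Round 6: pos1(id19) recv 96: fwd
Round 7: pos2(id96) recv 96: ELECTED

Answer: 20,49,85,96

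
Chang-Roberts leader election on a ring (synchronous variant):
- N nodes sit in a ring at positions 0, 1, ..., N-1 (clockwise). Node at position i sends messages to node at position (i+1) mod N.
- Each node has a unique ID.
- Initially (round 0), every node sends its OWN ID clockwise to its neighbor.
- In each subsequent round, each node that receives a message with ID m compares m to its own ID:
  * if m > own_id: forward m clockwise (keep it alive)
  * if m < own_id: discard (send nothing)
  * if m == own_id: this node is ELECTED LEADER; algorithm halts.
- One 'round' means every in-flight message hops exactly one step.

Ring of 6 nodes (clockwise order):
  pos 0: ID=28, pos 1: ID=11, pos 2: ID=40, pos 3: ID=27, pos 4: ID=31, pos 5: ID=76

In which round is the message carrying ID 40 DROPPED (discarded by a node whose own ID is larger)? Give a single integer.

Answer: 3

Derivation:
Round 1: pos1(id11) recv 28: fwd; pos2(id40) recv 11: drop; pos3(id27) recv 40: fwd; pos4(id31) recv 27: drop; pos5(id76) recv 31: drop; pos0(id28) recv 76: fwd
Round 2: pos2(id40) recv 28: drop; pos4(id31) recv 40: fwd; pos1(id11) recv 76: fwd
Round 3: pos5(id76) recv 40: drop; pos2(id40) recv 76: fwd
Round 4: pos3(id27) recv 76: fwd
Round 5: pos4(id31) recv 76: fwd
Round 6: pos5(id76) recv 76: ELECTED
Message ID 40 originates at pos 2; dropped at pos 5 in round 3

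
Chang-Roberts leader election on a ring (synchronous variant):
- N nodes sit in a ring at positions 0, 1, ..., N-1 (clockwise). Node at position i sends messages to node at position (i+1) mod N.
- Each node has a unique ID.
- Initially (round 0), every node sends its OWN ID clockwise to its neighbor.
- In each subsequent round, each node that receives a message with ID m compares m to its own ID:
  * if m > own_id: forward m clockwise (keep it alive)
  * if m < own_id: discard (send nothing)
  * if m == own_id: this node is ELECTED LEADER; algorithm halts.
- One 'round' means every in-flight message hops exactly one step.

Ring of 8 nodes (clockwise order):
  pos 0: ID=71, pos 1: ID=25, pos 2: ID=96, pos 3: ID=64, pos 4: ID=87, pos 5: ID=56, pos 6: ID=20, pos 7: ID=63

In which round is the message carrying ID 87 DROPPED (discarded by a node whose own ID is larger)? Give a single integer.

Round 1: pos1(id25) recv 71: fwd; pos2(id96) recv 25: drop; pos3(id64) recv 96: fwd; pos4(id87) recv 64: drop; pos5(id56) recv 87: fwd; pos6(id20) recv 56: fwd; pos7(id63) recv 20: drop; pos0(id71) recv 63: drop
Round 2: pos2(id96) recv 71: drop; pos4(id87) recv 96: fwd; pos6(id20) recv 87: fwd; pos7(id63) recv 56: drop
Round 3: pos5(id56) recv 96: fwd; pos7(id63) recv 87: fwd
Round 4: pos6(id20) recv 96: fwd; pos0(id71) recv 87: fwd
Round 5: pos7(id63) recv 96: fwd; pos1(id25) recv 87: fwd
Round 6: pos0(id71) recv 96: fwd; pos2(id96) recv 87: drop
Round 7: pos1(id25) recv 96: fwd
Round 8: pos2(id96) recv 96: ELECTED
Message ID 87 originates at pos 4; dropped at pos 2 in round 6

Answer: 6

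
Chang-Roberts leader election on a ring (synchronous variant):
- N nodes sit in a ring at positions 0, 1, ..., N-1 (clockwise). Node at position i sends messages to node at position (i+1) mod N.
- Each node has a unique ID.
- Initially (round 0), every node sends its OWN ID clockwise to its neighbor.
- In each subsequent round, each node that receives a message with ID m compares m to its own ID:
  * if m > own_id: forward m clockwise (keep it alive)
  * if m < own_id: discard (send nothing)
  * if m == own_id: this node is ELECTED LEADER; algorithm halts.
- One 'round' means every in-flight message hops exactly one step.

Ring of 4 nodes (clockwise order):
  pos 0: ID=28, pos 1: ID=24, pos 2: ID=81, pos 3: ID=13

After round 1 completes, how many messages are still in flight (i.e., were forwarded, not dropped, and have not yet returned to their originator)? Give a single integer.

Answer: 2

Derivation:
Round 1: pos1(id24) recv 28: fwd; pos2(id81) recv 24: drop; pos3(id13) recv 81: fwd; pos0(id28) recv 13: drop
After round 1: 2 messages still in flight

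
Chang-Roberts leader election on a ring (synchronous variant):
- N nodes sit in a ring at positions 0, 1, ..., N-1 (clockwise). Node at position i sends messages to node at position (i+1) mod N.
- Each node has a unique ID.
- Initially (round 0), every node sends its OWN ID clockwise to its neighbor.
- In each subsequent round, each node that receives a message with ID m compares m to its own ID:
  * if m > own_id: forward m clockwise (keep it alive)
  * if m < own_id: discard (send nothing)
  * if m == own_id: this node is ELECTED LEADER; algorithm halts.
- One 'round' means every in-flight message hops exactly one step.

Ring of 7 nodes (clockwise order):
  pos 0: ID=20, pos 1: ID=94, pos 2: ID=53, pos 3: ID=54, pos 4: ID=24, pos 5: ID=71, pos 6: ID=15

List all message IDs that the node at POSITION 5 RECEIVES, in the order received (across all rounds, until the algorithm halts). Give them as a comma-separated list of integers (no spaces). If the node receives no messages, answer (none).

Round 1: pos1(id94) recv 20: drop; pos2(id53) recv 94: fwd; pos3(id54) recv 53: drop; pos4(id24) recv 54: fwd; pos5(id71) recv 24: drop; pos6(id15) recv 71: fwd; pos0(id20) recv 15: drop
Round 2: pos3(id54) recv 94: fwd; pos5(id71) recv 54: drop; pos0(id20) recv 71: fwd
Round 3: pos4(id24) recv 94: fwd; pos1(id94) recv 71: drop
Round 4: pos5(id71) recv 94: fwd
Round 5: pos6(id15) recv 94: fwd
Round 6: pos0(id20) recv 94: fwd
Round 7: pos1(id94) recv 94: ELECTED

Answer: 24,54,94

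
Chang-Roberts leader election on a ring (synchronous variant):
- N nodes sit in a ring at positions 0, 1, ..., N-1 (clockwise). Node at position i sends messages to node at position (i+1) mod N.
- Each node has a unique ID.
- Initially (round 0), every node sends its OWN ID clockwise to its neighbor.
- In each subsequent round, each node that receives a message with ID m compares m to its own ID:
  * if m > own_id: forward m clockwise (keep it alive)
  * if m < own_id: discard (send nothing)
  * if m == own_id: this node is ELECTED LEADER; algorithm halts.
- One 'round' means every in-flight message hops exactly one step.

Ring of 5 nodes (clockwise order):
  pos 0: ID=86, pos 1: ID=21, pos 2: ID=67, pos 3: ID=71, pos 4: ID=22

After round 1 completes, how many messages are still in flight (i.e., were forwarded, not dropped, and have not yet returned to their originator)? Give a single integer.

Round 1: pos1(id21) recv 86: fwd; pos2(id67) recv 21: drop; pos3(id71) recv 67: drop; pos4(id22) recv 71: fwd; pos0(id86) recv 22: drop
After round 1: 2 messages still in flight

Answer: 2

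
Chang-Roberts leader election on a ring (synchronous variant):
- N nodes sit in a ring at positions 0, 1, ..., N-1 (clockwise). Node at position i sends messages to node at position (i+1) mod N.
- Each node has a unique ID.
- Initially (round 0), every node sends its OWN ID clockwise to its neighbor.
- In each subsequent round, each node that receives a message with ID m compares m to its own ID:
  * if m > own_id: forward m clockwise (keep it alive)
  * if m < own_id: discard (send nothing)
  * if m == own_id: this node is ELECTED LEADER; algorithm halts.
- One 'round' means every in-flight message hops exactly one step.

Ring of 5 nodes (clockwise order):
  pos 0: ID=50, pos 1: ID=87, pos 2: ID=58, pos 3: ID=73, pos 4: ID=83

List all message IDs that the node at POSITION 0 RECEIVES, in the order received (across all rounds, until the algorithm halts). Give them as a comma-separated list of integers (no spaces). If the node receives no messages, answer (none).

Round 1: pos1(id87) recv 50: drop; pos2(id58) recv 87: fwd; pos3(id73) recv 58: drop; pos4(id83) recv 73: drop; pos0(id50) recv 83: fwd
Round 2: pos3(id73) recv 87: fwd; pos1(id87) recv 83: drop
Round 3: pos4(id83) recv 87: fwd
Round 4: pos0(id50) recv 87: fwd
Round 5: pos1(id87) recv 87: ELECTED

Answer: 83,87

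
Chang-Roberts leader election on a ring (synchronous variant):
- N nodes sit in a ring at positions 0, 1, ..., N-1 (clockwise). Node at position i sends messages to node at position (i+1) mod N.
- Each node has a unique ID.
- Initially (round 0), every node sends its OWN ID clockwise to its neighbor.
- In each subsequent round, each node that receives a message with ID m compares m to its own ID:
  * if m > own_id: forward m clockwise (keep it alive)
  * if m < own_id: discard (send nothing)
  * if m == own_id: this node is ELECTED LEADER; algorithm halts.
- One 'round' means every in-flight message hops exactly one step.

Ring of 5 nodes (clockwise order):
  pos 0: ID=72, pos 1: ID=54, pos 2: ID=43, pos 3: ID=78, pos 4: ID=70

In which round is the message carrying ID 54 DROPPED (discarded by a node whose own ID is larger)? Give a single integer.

Answer: 2

Derivation:
Round 1: pos1(id54) recv 72: fwd; pos2(id43) recv 54: fwd; pos3(id78) recv 43: drop; pos4(id70) recv 78: fwd; pos0(id72) recv 70: drop
Round 2: pos2(id43) recv 72: fwd; pos3(id78) recv 54: drop; pos0(id72) recv 78: fwd
Round 3: pos3(id78) recv 72: drop; pos1(id54) recv 78: fwd
Round 4: pos2(id43) recv 78: fwd
Round 5: pos3(id78) recv 78: ELECTED
Message ID 54 originates at pos 1; dropped at pos 3 in round 2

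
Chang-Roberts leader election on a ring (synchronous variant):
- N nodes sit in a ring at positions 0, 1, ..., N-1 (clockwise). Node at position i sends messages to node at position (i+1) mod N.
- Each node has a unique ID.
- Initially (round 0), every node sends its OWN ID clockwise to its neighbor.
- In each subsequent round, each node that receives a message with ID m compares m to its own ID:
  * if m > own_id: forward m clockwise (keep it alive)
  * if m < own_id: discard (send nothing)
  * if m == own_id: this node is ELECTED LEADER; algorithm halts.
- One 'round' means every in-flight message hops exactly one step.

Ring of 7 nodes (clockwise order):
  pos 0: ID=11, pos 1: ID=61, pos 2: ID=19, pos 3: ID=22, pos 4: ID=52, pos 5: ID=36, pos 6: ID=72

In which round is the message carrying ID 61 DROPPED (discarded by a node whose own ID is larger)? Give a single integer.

Round 1: pos1(id61) recv 11: drop; pos2(id19) recv 61: fwd; pos3(id22) recv 19: drop; pos4(id52) recv 22: drop; pos5(id36) recv 52: fwd; pos6(id72) recv 36: drop; pos0(id11) recv 72: fwd
Round 2: pos3(id22) recv 61: fwd; pos6(id72) recv 52: drop; pos1(id61) recv 72: fwd
Round 3: pos4(id52) recv 61: fwd; pos2(id19) recv 72: fwd
Round 4: pos5(id36) recv 61: fwd; pos3(id22) recv 72: fwd
Round 5: pos6(id72) recv 61: drop; pos4(id52) recv 72: fwd
Round 6: pos5(id36) recv 72: fwd
Round 7: pos6(id72) recv 72: ELECTED
Message ID 61 originates at pos 1; dropped at pos 6 in round 5

Answer: 5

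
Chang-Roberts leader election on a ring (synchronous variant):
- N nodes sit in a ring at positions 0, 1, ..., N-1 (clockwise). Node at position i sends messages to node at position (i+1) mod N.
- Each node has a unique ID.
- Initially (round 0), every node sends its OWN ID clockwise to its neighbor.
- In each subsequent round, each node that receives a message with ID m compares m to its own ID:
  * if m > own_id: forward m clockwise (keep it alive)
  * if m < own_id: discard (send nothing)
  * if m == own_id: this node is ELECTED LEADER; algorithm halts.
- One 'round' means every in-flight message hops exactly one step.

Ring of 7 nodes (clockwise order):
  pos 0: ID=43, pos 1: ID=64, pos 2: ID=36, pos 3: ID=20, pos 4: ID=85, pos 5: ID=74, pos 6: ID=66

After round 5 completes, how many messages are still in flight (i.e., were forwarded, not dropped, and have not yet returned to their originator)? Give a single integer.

Answer: 2

Derivation:
Round 1: pos1(id64) recv 43: drop; pos2(id36) recv 64: fwd; pos3(id20) recv 36: fwd; pos4(id85) recv 20: drop; pos5(id74) recv 85: fwd; pos6(id66) recv 74: fwd; pos0(id43) recv 66: fwd
Round 2: pos3(id20) recv 64: fwd; pos4(id85) recv 36: drop; pos6(id66) recv 85: fwd; pos0(id43) recv 74: fwd; pos1(id64) recv 66: fwd
Round 3: pos4(id85) recv 64: drop; pos0(id43) recv 85: fwd; pos1(id64) recv 74: fwd; pos2(id36) recv 66: fwd
Round 4: pos1(id64) recv 85: fwd; pos2(id36) recv 74: fwd; pos3(id20) recv 66: fwd
Round 5: pos2(id36) recv 85: fwd; pos3(id20) recv 74: fwd; pos4(id85) recv 66: drop
After round 5: 2 messages still in flight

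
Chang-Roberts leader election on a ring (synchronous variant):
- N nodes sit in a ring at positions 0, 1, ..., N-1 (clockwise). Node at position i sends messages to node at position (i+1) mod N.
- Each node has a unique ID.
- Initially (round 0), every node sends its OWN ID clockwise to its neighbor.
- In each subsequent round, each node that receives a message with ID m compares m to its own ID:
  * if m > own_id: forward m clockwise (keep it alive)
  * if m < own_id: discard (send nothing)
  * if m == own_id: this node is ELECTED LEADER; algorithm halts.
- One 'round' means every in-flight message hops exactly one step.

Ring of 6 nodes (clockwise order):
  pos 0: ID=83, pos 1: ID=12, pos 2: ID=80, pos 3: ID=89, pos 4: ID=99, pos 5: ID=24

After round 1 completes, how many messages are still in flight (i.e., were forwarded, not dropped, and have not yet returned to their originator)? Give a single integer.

Answer: 2

Derivation:
Round 1: pos1(id12) recv 83: fwd; pos2(id80) recv 12: drop; pos3(id89) recv 80: drop; pos4(id99) recv 89: drop; pos5(id24) recv 99: fwd; pos0(id83) recv 24: drop
After round 1: 2 messages still in flight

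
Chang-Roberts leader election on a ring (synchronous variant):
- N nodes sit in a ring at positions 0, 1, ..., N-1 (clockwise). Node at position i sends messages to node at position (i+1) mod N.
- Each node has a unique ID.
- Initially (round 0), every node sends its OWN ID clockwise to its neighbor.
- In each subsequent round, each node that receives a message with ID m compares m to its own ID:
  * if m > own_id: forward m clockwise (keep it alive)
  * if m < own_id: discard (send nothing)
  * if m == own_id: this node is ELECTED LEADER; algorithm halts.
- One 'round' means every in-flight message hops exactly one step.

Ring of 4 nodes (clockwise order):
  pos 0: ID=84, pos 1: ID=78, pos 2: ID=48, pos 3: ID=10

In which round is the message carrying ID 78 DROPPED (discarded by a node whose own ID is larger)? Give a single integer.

Answer: 3

Derivation:
Round 1: pos1(id78) recv 84: fwd; pos2(id48) recv 78: fwd; pos3(id10) recv 48: fwd; pos0(id84) recv 10: drop
Round 2: pos2(id48) recv 84: fwd; pos3(id10) recv 78: fwd; pos0(id84) recv 48: drop
Round 3: pos3(id10) recv 84: fwd; pos0(id84) recv 78: drop
Round 4: pos0(id84) recv 84: ELECTED
Message ID 78 originates at pos 1; dropped at pos 0 in round 3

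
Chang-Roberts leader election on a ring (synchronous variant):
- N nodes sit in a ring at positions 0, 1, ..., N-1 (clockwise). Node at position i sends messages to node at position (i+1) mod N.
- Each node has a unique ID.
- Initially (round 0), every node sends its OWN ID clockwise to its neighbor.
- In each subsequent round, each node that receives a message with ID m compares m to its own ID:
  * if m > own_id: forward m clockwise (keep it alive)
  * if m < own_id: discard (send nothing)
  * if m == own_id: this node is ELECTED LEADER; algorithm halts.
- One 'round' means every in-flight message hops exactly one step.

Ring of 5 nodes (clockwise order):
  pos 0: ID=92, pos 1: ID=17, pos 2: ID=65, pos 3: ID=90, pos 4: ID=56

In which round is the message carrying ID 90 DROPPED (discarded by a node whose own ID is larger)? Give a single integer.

Answer: 2

Derivation:
Round 1: pos1(id17) recv 92: fwd; pos2(id65) recv 17: drop; pos3(id90) recv 65: drop; pos4(id56) recv 90: fwd; pos0(id92) recv 56: drop
Round 2: pos2(id65) recv 92: fwd; pos0(id92) recv 90: drop
Round 3: pos3(id90) recv 92: fwd
Round 4: pos4(id56) recv 92: fwd
Round 5: pos0(id92) recv 92: ELECTED
Message ID 90 originates at pos 3; dropped at pos 0 in round 2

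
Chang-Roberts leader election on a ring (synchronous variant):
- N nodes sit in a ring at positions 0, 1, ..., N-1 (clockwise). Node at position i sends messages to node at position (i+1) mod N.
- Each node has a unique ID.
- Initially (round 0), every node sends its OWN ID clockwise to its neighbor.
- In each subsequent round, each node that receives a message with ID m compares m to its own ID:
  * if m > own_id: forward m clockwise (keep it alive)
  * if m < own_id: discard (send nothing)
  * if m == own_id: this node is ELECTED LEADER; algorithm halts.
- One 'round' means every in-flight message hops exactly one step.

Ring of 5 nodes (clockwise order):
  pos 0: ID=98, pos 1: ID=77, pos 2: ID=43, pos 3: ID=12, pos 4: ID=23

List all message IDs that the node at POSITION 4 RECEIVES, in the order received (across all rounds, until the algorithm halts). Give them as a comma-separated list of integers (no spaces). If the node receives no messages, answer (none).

Round 1: pos1(id77) recv 98: fwd; pos2(id43) recv 77: fwd; pos3(id12) recv 43: fwd; pos4(id23) recv 12: drop; pos0(id98) recv 23: drop
Round 2: pos2(id43) recv 98: fwd; pos3(id12) recv 77: fwd; pos4(id23) recv 43: fwd
Round 3: pos3(id12) recv 98: fwd; pos4(id23) recv 77: fwd; pos0(id98) recv 43: drop
Round 4: pos4(id23) recv 98: fwd; pos0(id98) recv 77: drop
Round 5: pos0(id98) recv 98: ELECTED

Answer: 12,43,77,98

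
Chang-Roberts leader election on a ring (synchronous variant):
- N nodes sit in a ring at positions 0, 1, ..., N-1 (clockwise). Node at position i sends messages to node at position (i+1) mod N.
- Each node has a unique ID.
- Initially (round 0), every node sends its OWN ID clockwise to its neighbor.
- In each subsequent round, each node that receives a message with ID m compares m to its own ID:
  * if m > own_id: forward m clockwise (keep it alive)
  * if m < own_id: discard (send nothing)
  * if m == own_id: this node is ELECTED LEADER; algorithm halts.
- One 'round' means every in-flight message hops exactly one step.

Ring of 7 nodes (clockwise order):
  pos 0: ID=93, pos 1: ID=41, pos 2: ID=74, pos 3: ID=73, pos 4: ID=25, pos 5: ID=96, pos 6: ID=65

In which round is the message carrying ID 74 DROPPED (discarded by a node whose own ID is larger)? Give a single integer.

Answer: 3

Derivation:
Round 1: pos1(id41) recv 93: fwd; pos2(id74) recv 41: drop; pos3(id73) recv 74: fwd; pos4(id25) recv 73: fwd; pos5(id96) recv 25: drop; pos6(id65) recv 96: fwd; pos0(id93) recv 65: drop
Round 2: pos2(id74) recv 93: fwd; pos4(id25) recv 74: fwd; pos5(id96) recv 73: drop; pos0(id93) recv 96: fwd
Round 3: pos3(id73) recv 93: fwd; pos5(id96) recv 74: drop; pos1(id41) recv 96: fwd
Round 4: pos4(id25) recv 93: fwd; pos2(id74) recv 96: fwd
Round 5: pos5(id96) recv 93: drop; pos3(id73) recv 96: fwd
Round 6: pos4(id25) recv 96: fwd
Round 7: pos5(id96) recv 96: ELECTED
Message ID 74 originates at pos 2; dropped at pos 5 in round 3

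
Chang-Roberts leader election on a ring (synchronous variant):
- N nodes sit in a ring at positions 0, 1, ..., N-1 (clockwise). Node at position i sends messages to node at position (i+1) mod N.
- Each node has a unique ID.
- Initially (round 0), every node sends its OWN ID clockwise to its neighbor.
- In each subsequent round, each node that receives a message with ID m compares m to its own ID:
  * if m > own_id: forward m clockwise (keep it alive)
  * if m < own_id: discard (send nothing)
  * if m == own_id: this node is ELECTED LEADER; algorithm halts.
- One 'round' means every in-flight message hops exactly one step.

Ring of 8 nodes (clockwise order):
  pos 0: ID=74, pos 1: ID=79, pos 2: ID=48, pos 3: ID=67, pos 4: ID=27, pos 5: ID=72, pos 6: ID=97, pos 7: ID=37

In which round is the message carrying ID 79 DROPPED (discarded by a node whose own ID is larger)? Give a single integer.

Round 1: pos1(id79) recv 74: drop; pos2(id48) recv 79: fwd; pos3(id67) recv 48: drop; pos4(id27) recv 67: fwd; pos5(id72) recv 27: drop; pos6(id97) recv 72: drop; pos7(id37) recv 97: fwd; pos0(id74) recv 37: drop
Round 2: pos3(id67) recv 79: fwd; pos5(id72) recv 67: drop; pos0(id74) recv 97: fwd
Round 3: pos4(id27) recv 79: fwd; pos1(id79) recv 97: fwd
Round 4: pos5(id72) recv 79: fwd; pos2(id48) recv 97: fwd
Round 5: pos6(id97) recv 79: drop; pos3(id67) recv 97: fwd
Round 6: pos4(id27) recv 97: fwd
Round 7: pos5(id72) recv 97: fwd
Round 8: pos6(id97) recv 97: ELECTED
Message ID 79 originates at pos 1; dropped at pos 6 in round 5

Answer: 5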